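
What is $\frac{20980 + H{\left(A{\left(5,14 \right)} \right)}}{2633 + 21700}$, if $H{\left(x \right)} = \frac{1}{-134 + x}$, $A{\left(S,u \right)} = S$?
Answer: $\frac{2706419}{3138957} \approx 0.8622$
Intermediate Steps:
$\frac{20980 + H{\left(A{\left(5,14 \right)} \right)}}{2633 + 21700} = \frac{20980 + \frac{1}{-134 + 5}}{2633 + 21700} = \frac{20980 + \frac{1}{-129}}{24333} = \left(20980 - \frac{1}{129}\right) \frac{1}{24333} = \frac{2706419}{129} \cdot \frac{1}{24333} = \frac{2706419}{3138957}$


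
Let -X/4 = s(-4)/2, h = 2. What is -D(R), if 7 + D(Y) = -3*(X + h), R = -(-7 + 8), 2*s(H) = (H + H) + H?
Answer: 49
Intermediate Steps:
s(H) = 3*H/2 (s(H) = ((H + H) + H)/2 = (2*H + H)/2 = (3*H)/2 = 3*H/2)
X = 12 (X = -4*(3/2)*(-4)/2 = -(-24)/2 = -4*(-3) = 12)
R = -1 (R = -1*1 = -1)
D(Y) = -49 (D(Y) = -7 - 3*(12 + 2) = -7 - 3*14 = -7 - 42 = -49)
-D(R) = -1*(-49) = 49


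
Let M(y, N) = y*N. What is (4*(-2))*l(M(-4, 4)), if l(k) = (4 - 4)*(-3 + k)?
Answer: 0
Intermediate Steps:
M(y, N) = N*y
l(k) = 0 (l(k) = 0*(-3 + k) = 0)
(4*(-2))*l(M(-4, 4)) = (4*(-2))*0 = -8*0 = 0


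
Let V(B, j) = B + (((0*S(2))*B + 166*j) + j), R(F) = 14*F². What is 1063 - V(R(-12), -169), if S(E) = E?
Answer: 27270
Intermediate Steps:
V(B, j) = B + 167*j (V(B, j) = B + (((0*2)*B + 166*j) + j) = B + ((0*B + 166*j) + j) = B + ((0 + 166*j) + j) = B + (166*j + j) = B + 167*j)
1063 - V(R(-12), -169) = 1063 - (14*(-12)² + 167*(-169)) = 1063 - (14*144 - 28223) = 1063 - (2016 - 28223) = 1063 - 1*(-26207) = 1063 + 26207 = 27270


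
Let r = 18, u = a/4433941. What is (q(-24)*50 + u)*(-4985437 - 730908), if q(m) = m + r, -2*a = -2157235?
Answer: 15195230379880925/8867882 ≈ 1.7135e+9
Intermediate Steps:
a = 2157235/2 (a = -½*(-2157235) = 2157235/2 ≈ 1.0786e+6)
u = 2157235/8867882 (u = (2157235/2)/4433941 = (2157235/2)*(1/4433941) = 2157235/8867882 ≈ 0.24326)
q(m) = 18 + m (q(m) = m + 18 = 18 + m)
(q(-24)*50 + u)*(-4985437 - 730908) = ((18 - 24)*50 + 2157235/8867882)*(-4985437 - 730908) = (-6*50 + 2157235/8867882)*(-5716345) = (-300 + 2157235/8867882)*(-5716345) = -2658207365/8867882*(-5716345) = 15195230379880925/8867882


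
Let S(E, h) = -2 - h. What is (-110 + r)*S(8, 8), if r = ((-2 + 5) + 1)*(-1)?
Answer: 1140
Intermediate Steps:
r = -4 (r = (3 + 1)*(-1) = 4*(-1) = -4)
(-110 + r)*S(8, 8) = (-110 - 4)*(-2 - 1*8) = -114*(-2 - 8) = -114*(-10) = 1140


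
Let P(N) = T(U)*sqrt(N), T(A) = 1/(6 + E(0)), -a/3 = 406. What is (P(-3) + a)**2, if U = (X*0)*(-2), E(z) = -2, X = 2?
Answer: (4872 - I*sqrt(3))**2/16 ≈ 1.4835e+6 - 1054.8*I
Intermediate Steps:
a = -1218 (a = -3*406 = -1218)
U = 0 (U = (2*0)*(-2) = 0*(-2) = 0)
T(A) = 1/4 (T(A) = 1/(6 - 2) = 1/4)
P(N) = sqrt(N)/4
(P(-3) + a)**2 = (sqrt(-3)/4 - 1218)**2 = ((I*sqrt(3))/4 - 1218)**2 = (I*sqrt(3)/4 - 1218)**2 = (-1218 + I*sqrt(3)/4)**2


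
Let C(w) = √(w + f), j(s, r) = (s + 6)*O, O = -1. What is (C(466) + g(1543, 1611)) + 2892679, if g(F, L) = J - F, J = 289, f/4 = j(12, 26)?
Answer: 2891425 + √394 ≈ 2.8914e+6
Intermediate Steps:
j(s, r) = -6 - s (j(s, r) = (s + 6)*(-1) = (6 + s)*(-1) = -6 - s)
f = -72 (f = 4*(-6 - 1*12) = 4*(-6 - 12) = 4*(-18) = -72)
g(F, L) = 289 - F
C(w) = √(-72 + w) (C(w) = √(w - 72) = √(-72 + w))
(C(466) + g(1543, 1611)) + 2892679 = (√(-72 + 466) + (289 - 1*1543)) + 2892679 = (√394 + (289 - 1543)) + 2892679 = (√394 - 1254) + 2892679 = (-1254 + √394) + 2892679 = 2891425 + √394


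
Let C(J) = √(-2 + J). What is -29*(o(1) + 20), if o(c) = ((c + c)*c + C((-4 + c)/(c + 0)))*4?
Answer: -812 - 116*I*√5 ≈ -812.0 - 259.38*I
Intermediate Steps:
o(c) = 4*√(-2 + (-4 + c)/c) + 8*c² (o(c) = ((c + c)*c + √(-2 + (-4 + c)/(c + 0)))*4 = ((2*c)*c + √(-2 + (-4 + c)/c))*4 = (2*c² + √(-2 + (-4 + c)/c))*4 = (√(-2 + (-4 + c)/c) + 2*c²)*4 = 4*√(-2 + (-4 + c)/c) + 8*c²)
-29*(o(1) + 20) = -29*((4*√((-4 - 1*1)/1) + 8*1²) + 20) = -29*((4*√(1*(-4 - 1)) + 8*1) + 20) = -29*((4*√(1*(-5)) + 8) + 20) = -29*((4*√(-5) + 8) + 20) = -29*((4*(I*√5) + 8) + 20) = -29*((4*I*√5 + 8) + 20) = -29*((8 + 4*I*√5) + 20) = -29*(28 + 4*I*√5) = -812 - 116*I*√5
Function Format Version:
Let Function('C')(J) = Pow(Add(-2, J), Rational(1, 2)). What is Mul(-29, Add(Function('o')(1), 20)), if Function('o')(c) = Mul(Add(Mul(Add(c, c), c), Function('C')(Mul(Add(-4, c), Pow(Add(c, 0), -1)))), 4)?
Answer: Add(-812, Mul(-116, I, Pow(5, Rational(1, 2)))) ≈ Add(-812.00, Mul(-259.38, I))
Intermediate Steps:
Function('o')(c) = Add(Mul(4, Pow(Add(-2, Mul(Pow(c, -1), Add(-4, c))), Rational(1, 2))), Mul(8, Pow(c, 2))) (Function('o')(c) = Mul(Add(Mul(Add(c, c), c), Pow(Add(-2, Mul(Add(-4, c), Pow(Add(c, 0), -1))), Rational(1, 2))), 4) = Mul(Add(Mul(Mul(2, c), c), Pow(Add(-2, Mul(Add(-4, c), Pow(c, -1))), Rational(1, 2))), 4) = Mul(Add(Mul(2, Pow(c, 2)), Pow(Add(-2, Mul(Pow(c, -1), Add(-4, c))), Rational(1, 2))), 4) = Mul(Add(Pow(Add(-2, Mul(Pow(c, -1), Add(-4, c))), Rational(1, 2)), Mul(2, Pow(c, 2))), 4) = Add(Mul(4, Pow(Add(-2, Mul(Pow(c, -1), Add(-4, c))), Rational(1, 2))), Mul(8, Pow(c, 2))))
Mul(-29, Add(Function('o')(1), 20)) = Mul(-29, Add(Add(Mul(4, Pow(Mul(Pow(1, -1), Add(-4, Mul(-1, 1))), Rational(1, 2))), Mul(8, Pow(1, 2))), 20)) = Mul(-29, Add(Add(Mul(4, Pow(Mul(1, Add(-4, -1)), Rational(1, 2))), Mul(8, 1)), 20)) = Mul(-29, Add(Add(Mul(4, Pow(Mul(1, -5), Rational(1, 2))), 8), 20)) = Mul(-29, Add(Add(Mul(4, Pow(-5, Rational(1, 2))), 8), 20)) = Mul(-29, Add(Add(Mul(4, Mul(I, Pow(5, Rational(1, 2)))), 8), 20)) = Mul(-29, Add(Add(Mul(4, I, Pow(5, Rational(1, 2))), 8), 20)) = Mul(-29, Add(Add(8, Mul(4, I, Pow(5, Rational(1, 2)))), 20)) = Mul(-29, Add(28, Mul(4, I, Pow(5, Rational(1, 2))))) = Add(-812, Mul(-116, I, Pow(5, Rational(1, 2))))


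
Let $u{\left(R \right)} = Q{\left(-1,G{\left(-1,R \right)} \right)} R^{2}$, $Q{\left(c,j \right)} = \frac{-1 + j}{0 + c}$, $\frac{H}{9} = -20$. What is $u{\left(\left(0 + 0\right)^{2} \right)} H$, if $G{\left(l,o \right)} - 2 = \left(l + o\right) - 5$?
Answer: $0$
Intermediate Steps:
$H = -180$ ($H = 9 \left(-20\right) = -180$)
$G{\left(l,o \right)} = -3 + l + o$ ($G{\left(l,o \right)} = 2 - \left(5 - l - o\right) = 2 + \left(-5 + l + o\right) = -3 + l + o$)
$Q{\left(c,j \right)} = \frac{-1 + j}{c}$
$u{\left(R \right)} = R^{2} \left(5 - R\right)$ ($u{\left(R \right)} = \frac{-1 - \left(4 - R\right)}{-1} R^{2} = - (-1 + \left(-4 + R\right)) R^{2} = - (-5 + R) R^{2} = \left(5 - R\right) R^{2} = R^{2} \left(5 - R\right)$)
$u{\left(\left(0 + 0\right)^{2} \right)} H = \left(\left(0 + 0\right)^{2}\right)^{2} \left(5 - \left(0 + 0\right)^{2}\right) \left(-180\right) = \left(0^{2}\right)^{2} \left(5 - 0^{2}\right) \left(-180\right) = 0^{2} \left(5 - 0\right) \left(-180\right) = 0 \left(5 + 0\right) \left(-180\right) = 0 \cdot 5 \left(-180\right) = 0 \left(-180\right) = 0$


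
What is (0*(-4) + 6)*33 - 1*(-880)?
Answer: 1078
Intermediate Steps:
(0*(-4) + 6)*33 - 1*(-880) = (0 + 6)*33 + 880 = 6*33 + 880 = 198 + 880 = 1078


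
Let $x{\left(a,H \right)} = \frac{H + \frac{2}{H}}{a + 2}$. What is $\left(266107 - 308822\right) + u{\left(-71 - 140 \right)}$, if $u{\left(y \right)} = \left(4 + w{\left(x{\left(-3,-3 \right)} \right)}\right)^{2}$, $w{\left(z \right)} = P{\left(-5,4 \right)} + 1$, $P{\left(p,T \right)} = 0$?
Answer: $-42690$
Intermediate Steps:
$x{\left(a,H \right)} = \frac{H + \frac{2}{H}}{2 + a}$
$w{\left(z \right)} = 1$ ($w{\left(z \right)} = 0 + 1 = 1$)
$u{\left(y \right)} = 25$ ($u{\left(y \right)} = \left(4 + 1\right)^{2} = 5^{2} = 25$)
$\left(266107 - 308822\right) + u{\left(-71 - 140 \right)} = \left(266107 - 308822\right) + 25 = -42715 + 25 = -42690$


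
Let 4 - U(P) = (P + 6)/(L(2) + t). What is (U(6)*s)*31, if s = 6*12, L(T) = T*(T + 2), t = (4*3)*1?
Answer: 37944/5 ≈ 7588.8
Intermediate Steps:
t = 12 (t = 12*1 = 12)
L(T) = T*(2 + T)
U(P) = 37/10 - P/20 (U(P) = 4 - (P + 6)/(2*(2 + 2) + 12) = 4 - (6 + P)/(2*4 + 12) = 4 - (6 + P)/(8 + 12) = 4 - (6 + P)/20 = 4 - (3/10 + P/20) = 4 + (-3/10 - P/20) = 37/10 - P/20)
s = 72
(U(6)*s)*31 = ((37/10 - 1/20*6)*72)*31 = ((37/10 - 3/10)*72)*31 = ((17/5)*72)*31 = (1224/5)*31 = 37944/5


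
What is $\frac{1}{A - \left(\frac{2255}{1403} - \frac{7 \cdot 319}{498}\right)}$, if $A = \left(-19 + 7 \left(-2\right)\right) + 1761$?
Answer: $\frac{698694}{1209353141} \approx 0.00057774$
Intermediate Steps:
$A = 1728$ ($A = \left(-19 - 14\right) + 1761 = -33 + 1761 = 1728$)
$\frac{1}{A - \left(\frac{2255}{1403} - \frac{7 \cdot 319}{498}\right)} = \frac{1}{1728 - \left(\frac{2255}{1403} - \frac{7 \cdot 319}{498}\right)} = \frac{1}{1728 + \left(2233 \cdot \frac{1}{498} - \frac{2255}{1403}\right)} = \frac{1}{1728 + \left(\frac{2233}{498} - \frac{2255}{1403}\right)} = \frac{1}{1728 + \frac{2009909}{698694}} = \frac{1}{\frac{1209353141}{698694}} = \frac{698694}{1209353141}$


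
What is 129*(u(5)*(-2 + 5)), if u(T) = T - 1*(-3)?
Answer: 3096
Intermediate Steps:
u(T) = 3 + T (u(T) = T + 3 = 3 + T)
129*(u(5)*(-2 + 5)) = 129*((3 + 5)*(-2 + 5)) = 129*(8*3) = 129*24 = 3096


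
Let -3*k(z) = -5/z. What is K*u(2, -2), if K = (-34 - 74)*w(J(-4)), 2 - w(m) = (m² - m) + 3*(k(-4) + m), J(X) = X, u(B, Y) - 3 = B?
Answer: 2565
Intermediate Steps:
k(z) = 5/(3*z) (k(z) = -(-5)/(3*z) = 5/(3*z))
u(B, Y) = 3 + B
w(m) = 13/4 - m² - 2*m (w(m) = 2 - ((m² - m) + 3*((5/3)/(-4) + m)) = 2 - ((m² - m) + 3*((5/3)*(-¼) + m)) = 2 - ((m² - m) + 3*(-5/12 + m)) = 2 - ((m² - m) + (-5/4 + 3*m)) = 2 - (-5/4 + m² + 2*m) = 2 + (5/4 - m² - 2*m) = 13/4 - m² - 2*m)
K = 513 (K = (-34 - 74)*(13/4 - 1*(-4)² - 2*(-4)) = -108*(13/4 - 1*16 + 8) = -108*(13/4 - 16 + 8) = -108*(-19/4) = 513)
K*u(2, -2) = 513*(3 + 2) = 513*5 = 2565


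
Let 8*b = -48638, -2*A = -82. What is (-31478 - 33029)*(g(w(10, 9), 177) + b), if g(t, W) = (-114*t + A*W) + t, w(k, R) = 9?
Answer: -41348987/4 ≈ -1.0337e+7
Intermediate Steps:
A = 41 (A = -½*(-82) = 41)
g(t, W) = -113*t + 41*W (g(t, W) = (-114*t + 41*W) + t = -113*t + 41*W)
b = -24319/4 (b = (⅛)*(-48638) = -24319/4 ≈ -6079.8)
(-31478 - 33029)*(g(w(10, 9), 177) + b) = (-31478 - 33029)*((-113*9 + 41*177) - 24319/4) = -64507*((-1017 + 7257) - 24319/4) = -64507*(6240 - 24319/4) = -64507*641/4 = -41348987/4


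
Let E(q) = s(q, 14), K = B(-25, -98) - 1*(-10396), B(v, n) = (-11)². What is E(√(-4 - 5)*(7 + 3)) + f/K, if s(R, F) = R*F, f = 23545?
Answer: 23545/10517 + 420*I ≈ 2.2388 + 420.0*I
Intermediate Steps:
B(v, n) = 121
K = 10517 (K = 121 - 1*(-10396) = 121 + 10396 = 10517)
s(R, F) = F*R
E(q) = 14*q
E(√(-4 - 5)*(7 + 3)) + f/K = 14*(√(-4 - 5)*(7 + 3)) + 23545/10517 = 14*(√(-9)*10) + 23545*(1/10517) = 14*((3*I)*10) + 23545/10517 = 14*(30*I) + 23545/10517 = 420*I + 23545/10517 = 23545/10517 + 420*I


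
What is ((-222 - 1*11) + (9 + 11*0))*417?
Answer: -93408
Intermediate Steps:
((-222 - 1*11) + (9 + 11*0))*417 = ((-222 - 11) + (9 + 0))*417 = (-233 + 9)*417 = -224*417 = -93408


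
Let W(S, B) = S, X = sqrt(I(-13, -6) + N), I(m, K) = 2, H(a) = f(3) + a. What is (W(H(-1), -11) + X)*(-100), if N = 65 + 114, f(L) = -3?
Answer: 400 - 100*sqrt(181) ≈ -945.36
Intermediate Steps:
H(a) = -3 + a
N = 179
X = sqrt(181) (X = sqrt(2 + 179) = sqrt(181) ≈ 13.454)
(W(H(-1), -11) + X)*(-100) = ((-3 - 1) + sqrt(181))*(-100) = (-4 + sqrt(181))*(-100) = 400 - 100*sqrt(181)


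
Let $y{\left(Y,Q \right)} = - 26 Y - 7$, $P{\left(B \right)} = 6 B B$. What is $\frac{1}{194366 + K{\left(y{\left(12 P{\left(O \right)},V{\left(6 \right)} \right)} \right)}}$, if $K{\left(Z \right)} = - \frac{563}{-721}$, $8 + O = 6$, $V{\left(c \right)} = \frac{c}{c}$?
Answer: $\frac{721}{140138449} \approx 5.1449 \cdot 10^{-6}$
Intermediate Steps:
$V{\left(c \right)} = 1$
$O = -2$ ($O = -8 + 6 = -2$)
$P{\left(B \right)} = 6 B^{2}$
$y{\left(Y,Q \right)} = -7 - 26 Y$
$K{\left(Z \right)} = \frac{563}{721}$ ($K{\left(Z \right)} = \left(-563\right) \left(- \frac{1}{721}\right) = \frac{563}{721}$)
$\frac{1}{194366 + K{\left(y{\left(12 P{\left(O \right)},V{\left(6 \right)} \right)} \right)}} = \frac{1}{194366 + \frac{563}{721}} = \frac{1}{\frac{140138449}{721}} = \frac{721}{140138449}$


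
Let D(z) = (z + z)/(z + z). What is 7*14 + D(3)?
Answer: 99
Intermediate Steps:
D(z) = 1 (D(z) = (2*z)/((2*z)) = (2*z)*(1/(2*z)) = 1)
7*14 + D(3) = 7*14 + 1 = 98 + 1 = 99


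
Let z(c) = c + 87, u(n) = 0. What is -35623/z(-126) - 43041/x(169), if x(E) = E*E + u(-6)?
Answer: 78134608/85683 ≈ 911.90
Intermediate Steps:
x(E) = E² (x(E) = E*E + 0 = E² + 0 = E²)
z(c) = 87 + c
-35623/z(-126) - 43041/x(169) = -35623/(87 - 126) - 43041/(169²) = -35623/(-39) - 43041/28561 = -35623*(-1/39) - 43041*1/28561 = 35623/39 - 43041/28561 = 78134608/85683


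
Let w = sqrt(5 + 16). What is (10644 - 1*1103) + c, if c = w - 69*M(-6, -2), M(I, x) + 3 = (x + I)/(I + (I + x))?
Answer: 67960/7 + sqrt(21) ≈ 9713.2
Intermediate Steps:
w = sqrt(21) ≈ 4.5826
M(I, x) = -3 + (I + x)/(x + 2*I) (M(I, x) = -3 + (x + I)/(I + (I + x)) = -3 + (I + x)/(x + 2*I))
c = 1173/7 + sqrt(21) (c = sqrt(21) - 69*(-5*(-6) - 2*(-2))/(-2 + 2*(-6)) = sqrt(21) - 69*(30 + 4)/(-2 - 12) = sqrt(21) - 69*34/(-14) = sqrt(21) - (-69)*34/14 = sqrt(21) - 69*(-17/7) = sqrt(21) + 1173/7 = 1173/7 + sqrt(21) ≈ 172.15)
(10644 - 1*1103) + c = (10644 - 1*1103) + (1173/7 + sqrt(21)) = (10644 - 1103) + (1173/7 + sqrt(21)) = 9541 + (1173/7 + sqrt(21)) = 67960/7 + sqrt(21)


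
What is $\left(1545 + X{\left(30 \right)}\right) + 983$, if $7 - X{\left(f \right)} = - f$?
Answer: $2565$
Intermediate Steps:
$X{\left(f \right)} = 7 + f$ ($X{\left(f \right)} = 7 - - f = 7 + f$)
$\left(1545 + X{\left(30 \right)}\right) + 983 = \left(1545 + \left(7 + 30\right)\right) + 983 = \left(1545 + 37\right) + 983 = 1582 + 983 = 2565$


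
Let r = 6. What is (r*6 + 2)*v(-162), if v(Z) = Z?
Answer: -6156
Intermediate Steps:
(r*6 + 2)*v(-162) = (6*6 + 2)*(-162) = (36 + 2)*(-162) = 38*(-162) = -6156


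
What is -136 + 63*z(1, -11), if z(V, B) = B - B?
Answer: -136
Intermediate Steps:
z(V, B) = 0
-136 + 63*z(1, -11) = -136 + 63*0 = -136 + 0 = -136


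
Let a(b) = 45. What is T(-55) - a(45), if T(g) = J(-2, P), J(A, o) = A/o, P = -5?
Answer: -223/5 ≈ -44.600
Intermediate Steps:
T(g) = 2/5 (T(g) = -2/(-5) = -2*(-1/5) = 2/5)
T(-55) - a(45) = 2/5 - 1*45 = 2/5 - 45 = -223/5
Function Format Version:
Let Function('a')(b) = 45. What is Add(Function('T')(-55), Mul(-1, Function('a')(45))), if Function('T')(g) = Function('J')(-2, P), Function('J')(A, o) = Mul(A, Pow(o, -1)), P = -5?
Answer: Rational(-223, 5) ≈ -44.600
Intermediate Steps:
Function('T')(g) = Rational(2, 5) (Function('T')(g) = Mul(-2, Pow(-5, -1)) = Mul(-2, Rational(-1, 5)) = Rational(2, 5))
Add(Function('T')(-55), Mul(-1, Function('a')(45))) = Add(Rational(2, 5), Mul(-1, 45)) = Add(Rational(2, 5), -45) = Rational(-223, 5)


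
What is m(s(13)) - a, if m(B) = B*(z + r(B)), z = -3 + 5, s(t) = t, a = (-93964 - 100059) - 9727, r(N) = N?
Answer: 203945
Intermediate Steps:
a = -203750 (a = -194023 - 9727 = -203750)
z = 2
m(B) = B*(2 + B)
m(s(13)) - a = 13*(2 + 13) - 1*(-203750) = 13*15 + 203750 = 195 + 203750 = 203945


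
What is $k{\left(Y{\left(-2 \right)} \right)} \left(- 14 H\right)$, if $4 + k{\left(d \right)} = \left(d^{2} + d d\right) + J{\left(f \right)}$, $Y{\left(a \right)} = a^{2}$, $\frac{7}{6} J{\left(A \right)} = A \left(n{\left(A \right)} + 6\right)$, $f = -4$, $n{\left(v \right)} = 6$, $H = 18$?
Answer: $3312$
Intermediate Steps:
$J{\left(A \right)} = \frac{72 A}{7}$ ($J{\left(A \right)} = \frac{6 A \left(6 + 6\right)}{7} = \frac{6 A 12}{7} = \frac{6 \cdot 12 A}{7} = \frac{72 A}{7}$)
$k{\left(d \right)} = - \frac{316}{7} + 2 d^{2}$ ($k{\left(d \right)} = -4 + \left(\left(d^{2} + d d\right) + \frac{72}{7} \left(-4\right)\right) = -4 + \left(\left(d^{2} + d^{2}\right) - \frac{288}{7}\right) = -4 + \left(2 d^{2} - \frac{288}{7}\right) = -4 + \left(- \frac{288}{7} + 2 d^{2}\right) = - \frac{316}{7} + 2 d^{2}$)
$k{\left(Y{\left(-2 \right)} \right)} \left(- 14 H\right) = \left(- \frac{316}{7} + 2 \left(\left(-2\right)^{2}\right)^{2}\right) \left(\left(-14\right) 18\right) = \left(- \frac{316}{7} + 2 \cdot 4^{2}\right) \left(-252\right) = \left(- \frac{316}{7} + 2 \cdot 16\right) \left(-252\right) = \left(- \frac{316}{7} + 32\right) \left(-252\right) = \left(- \frac{92}{7}\right) \left(-252\right) = 3312$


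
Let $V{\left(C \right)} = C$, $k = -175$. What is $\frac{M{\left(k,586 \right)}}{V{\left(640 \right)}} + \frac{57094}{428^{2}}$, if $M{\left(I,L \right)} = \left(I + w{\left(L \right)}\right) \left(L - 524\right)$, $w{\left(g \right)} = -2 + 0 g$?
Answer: $- \frac{61678783}{3663680} \approx -16.835$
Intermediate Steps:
$w{\left(g \right)} = -2$ ($w{\left(g \right)} = -2 + 0 = -2$)
$M{\left(I,L \right)} = \left(-524 + L\right) \left(-2 + I\right)$ ($M{\left(I,L \right)} = \left(I - 2\right) \left(L - 524\right) = \left(-2 + I\right) \left(-524 + L\right) = \left(-524 + L\right) \left(-2 + I\right)$)
$\frac{M{\left(k,586 \right)}}{V{\left(640 \right)}} + \frac{57094}{428^{2}} = \frac{1048 - -91700 - 1172 - 102550}{640} + \frac{57094}{428^{2}} = \left(1048 + 91700 - 1172 - 102550\right) \frac{1}{640} + \frac{57094}{183184} = \left(-10974\right) \frac{1}{640} + 57094 \cdot \frac{1}{183184} = - \frac{5487}{320} + \frac{28547}{91592} = - \frac{61678783}{3663680}$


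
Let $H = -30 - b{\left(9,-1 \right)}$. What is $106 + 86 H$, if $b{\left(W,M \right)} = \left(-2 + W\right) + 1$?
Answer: $-3162$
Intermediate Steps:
$b{\left(W,M \right)} = -1 + W$
$H = -38$ ($H = -30 - \left(-1 + 9\right) = -30 - 8 = -38$)
$106 + 86 H = 106 + 86 \left(-38\right) = 106 - 3268 = -3162$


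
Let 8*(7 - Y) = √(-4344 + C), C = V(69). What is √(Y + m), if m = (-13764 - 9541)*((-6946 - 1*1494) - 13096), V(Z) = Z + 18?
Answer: √(8030343792 - 6*I*√473)/4 ≈ 22403.0 - 0.00018202*I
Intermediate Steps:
V(Z) = 18 + Z
C = 87 (C = 18 + 69 = 87)
Y = 7 - 3*I*√473/8 (Y = 7 - √(-4344 + 87)/8 = 7 - 3*I*√473/8 ≈ 7.0 - 8.1557*I)
m = 501896480 (m = -23305*((-6946 - 1494) - 13096) = -23305*(-8440 - 13096) = -23305*(-21536) = 501896480)
√(Y + m) = √((7 - 3*I*√473/8) + 501896480) = √(501896487 - 3*I*√473/8)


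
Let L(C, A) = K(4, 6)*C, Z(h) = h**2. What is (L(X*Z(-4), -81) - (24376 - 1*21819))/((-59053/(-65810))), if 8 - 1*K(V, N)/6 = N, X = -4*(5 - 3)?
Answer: -269360330/59053 ≈ -4561.3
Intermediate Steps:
X = -8 (X = -4*2 = -2*4 = -8)
K(V, N) = 48 - 6*N
L(C, A) = 12*C (L(C, A) = (48 - 6*6)*C = (48 - 36)*C = 12*C)
(L(X*Z(-4), -81) - (24376 - 1*21819))/((-59053/(-65810))) = (12*(-8*(-4)**2) - (24376 - 1*21819))/((-59053/(-65810))) = (12*(-8*16) - (24376 - 21819))/((-59053*(-1/65810))) = (12*(-128) - 1*2557)/(59053/65810) = (-1536 - 2557)*(65810/59053) = -4093*65810/59053 = -269360330/59053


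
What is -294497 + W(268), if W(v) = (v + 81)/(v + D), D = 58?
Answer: -96005673/326 ≈ -2.9450e+5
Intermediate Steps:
W(v) = (81 + v)/(58 + v) (W(v) = (v + 81)/(v + 58) = (81 + v)/(58 + v))
-294497 + W(268) = -294497 + (81 + 268)/(58 + 268) = -294497 + 349/326 = -96005673/326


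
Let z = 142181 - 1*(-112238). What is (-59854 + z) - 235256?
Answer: -40691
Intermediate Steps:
z = 254419 (z = 142181 + 112238 = 254419)
(-59854 + z) - 235256 = (-59854 + 254419) - 235256 = 194565 - 235256 = -40691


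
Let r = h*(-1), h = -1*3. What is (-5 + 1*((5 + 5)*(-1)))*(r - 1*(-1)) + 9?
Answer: -51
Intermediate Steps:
h = -3
r = 3 (r = -3*(-1) = 3)
(-5 + 1*((5 + 5)*(-1)))*(r - 1*(-1)) + 9 = (-5 + 1*((5 + 5)*(-1)))*(3 - 1*(-1)) + 9 = (-5 + 1*(10*(-1)))*(3 + 1) + 9 = (-5 + 1*(-10))*4 + 9 = (-5 - 10)*4 + 9 = -15*4 + 9 = -60 + 9 = -51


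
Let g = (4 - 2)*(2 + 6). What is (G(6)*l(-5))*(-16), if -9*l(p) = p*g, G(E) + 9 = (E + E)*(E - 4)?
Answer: -6400/3 ≈ -2133.3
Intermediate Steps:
g = 16 (g = 2*8 = 16)
G(E) = -9 + 2*E*(-4 + E) (G(E) = -9 + (E + E)*(E - 4) = -9 + (2*E)*(-4 + E) = -9 + 2*E*(-4 + E))
l(p) = -16*p/9 (l(p) = -p*16/9 = -16*p/9)
(G(6)*l(-5))*(-16) = ((-9 - 8*6 + 2*6²)*(-16/9*(-5)))*(-16) = ((-9 - 48 + 2*36)*(80/9))*(-16) = ((-9 - 48 + 72)*(80/9))*(-16) = (15*(80/9))*(-16) = (400/3)*(-16) = -6400/3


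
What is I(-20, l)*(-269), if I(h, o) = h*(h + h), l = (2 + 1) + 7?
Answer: -215200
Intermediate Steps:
l = 10 (l = 3 + 7 = 10)
I(h, o) = 2*h² (I(h, o) = h*(2*h) = 2*h²)
I(-20, l)*(-269) = (2*(-20)²)*(-269) = (2*400)*(-269) = 800*(-269) = -215200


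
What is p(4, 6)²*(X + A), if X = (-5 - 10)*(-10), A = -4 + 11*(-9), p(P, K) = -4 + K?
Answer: 188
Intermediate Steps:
A = -103 (A = -4 - 99 = -103)
X = 150 (X = -15*(-10) = 150)
p(4, 6)²*(X + A) = (-4 + 6)²*(150 - 103) = 2²*47 = 4*47 = 188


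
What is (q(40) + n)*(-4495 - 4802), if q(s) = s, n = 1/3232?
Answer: -1201925457/3232 ≈ -3.7188e+5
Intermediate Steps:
n = 1/3232 ≈ 0.00030941
(q(40) + n)*(-4495 - 4802) = (40 + 1/3232)*(-4495 - 4802) = (129281/3232)*(-9297) = -1201925457/3232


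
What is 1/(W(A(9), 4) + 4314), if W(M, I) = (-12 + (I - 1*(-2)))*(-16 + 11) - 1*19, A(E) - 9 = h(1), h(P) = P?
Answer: 1/4325 ≈ 0.00023121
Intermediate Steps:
A(E) = 10 (A(E) = 9 + 1 = 10)
W(M, I) = 31 - 5*I (W(M, I) = (-12 + (I + 2))*(-5) - 19 = (-12 + (2 + I))*(-5) - 19 = (-10 + I)*(-5) - 19 = (50 - 5*I) - 19 = 31 - 5*I)
1/(W(A(9), 4) + 4314) = 1/((31 - 5*4) + 4314) = 1/((31 - 20) + 4314) = 1/(11 + 4314) = 1/4325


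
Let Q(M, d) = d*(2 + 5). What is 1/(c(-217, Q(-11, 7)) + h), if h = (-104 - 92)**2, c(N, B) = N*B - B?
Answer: 1/27734 ≈ 3.6057e-5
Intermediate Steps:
Q(M, d) = 7*d (Q(M, d) = d*7 = 7*d)
c(N, B) = -B + B*N (c(N, B) = B*N - B = -B + B*N)
h = 38416 (h = (-196)**2 = 38416)
1/(c(-217, Q(-11, 7)) + h) = 1/((7*7)*(-1 - 217) + 38416) = 1/(49*(-218) + 38416) = 1/(-10682 + 38416) = 1/27734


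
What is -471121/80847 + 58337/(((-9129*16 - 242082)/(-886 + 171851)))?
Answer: -268839102266767/10460146554 ≈ -25701.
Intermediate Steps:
-471121/80847 + 58337/(((-9129*16 - 242082)/(-886 + 171851))) = -471121*1/80847 + 58337/(((-146064 - 242082)/170965)) = -471121/80847 + 58337/((-388146*1/170965)) = -471121/80847 + 58337/(-388146/170965) = -471121/80847 + 58337*(-170965/388146) = -471121/80847 - 9973585205/388146 = -268839102266767/10460146554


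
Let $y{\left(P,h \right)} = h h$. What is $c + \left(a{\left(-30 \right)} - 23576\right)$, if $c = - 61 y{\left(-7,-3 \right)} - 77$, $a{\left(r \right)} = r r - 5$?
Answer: $-23307$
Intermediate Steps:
$y{\left(P,h \right)} = h^{2}$
$a{\left(r \right)} = -5 + r^{2}$ ($a{\left(r \right)} = r^{2} - 5 = -5 + r^{2}$)
$c = -626$ ($c = - 61 \left(-3\right)^{2} - 77 = \left(-61\right) 9 - 77 = -549 - 77 = -626$)
$c + \left(a{\left(-30 \right)} - 23576\right) = -626 - \left(23581 - 900\right) = -626 + \left(\left(-5 + 900\right) - 23576\right) = -626 + \left(895 - 23576\right) = -626 - 22681 = -23307$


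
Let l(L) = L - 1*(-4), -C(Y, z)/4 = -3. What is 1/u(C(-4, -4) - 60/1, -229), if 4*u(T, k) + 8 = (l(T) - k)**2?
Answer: 4/34217 ≈ 0.00011690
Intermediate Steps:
C(Y, z) = 12 (C(Y, z) = -4*(-3) = 12)
l(L) = 4 + L (l(L) = L + 4 = 4 + L)
u(T, k) = -2 + (4 + T - k)**2/4 (u(T, k) = -2 + ((4 + T) - k)**2/4 = -2 + (4 + T - k)**2/4)
1/u(C(-4, -4) - 60/1, -229) = 1/(-2 + (4 + (12 - 60/1) - 1*(-229))**2/4) = 1/(-2 + (4 + (12 - 60) + 229)**2/4) = 1/(-2 + (4 - 48 + 229)**2/4) = 1/(-2 + (1/4)*185**2) = 1/(-2 + (1/4)*34225) = 1/(-2 + 34225/4) = 1/(34217/4) = 4/34217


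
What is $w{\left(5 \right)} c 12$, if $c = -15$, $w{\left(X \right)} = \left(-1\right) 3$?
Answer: $540$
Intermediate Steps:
$w{\left(X \right)} = -3$
$w{\left(5 \right)} c 12 = \left(-3\right) \left(-15\right) 12 = 45 \cdot 12 = 540$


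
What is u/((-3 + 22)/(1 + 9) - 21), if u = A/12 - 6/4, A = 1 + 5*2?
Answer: 35/1146 ≈ 0.030541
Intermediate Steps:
A = 11 (A = 1 + 10 = 11)
u = -7/12 (u = 11/12 - 6/4 = 11*(1/12) - 6*¼ = 11/12 - 3/2 = -7/12 ≈ -0.58333)
u/((-3 + 22)/(1 + 9) - 21) = -7/12/((-3 + 22)/(1 + 9) - 21) = -7/12/(19/10 - 21) = -7/12/(-191/10) = -10/191*(-7/12) = 35/1146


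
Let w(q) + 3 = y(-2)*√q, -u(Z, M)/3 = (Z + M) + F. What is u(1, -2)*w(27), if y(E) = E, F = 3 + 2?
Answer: 36 + 72*√3 ≈ 160.71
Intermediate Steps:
F = 5
u(Z, M) = -15 - 3*M - 3*Z (u(Z, M) = -3*((Z + M) + 5) = -3*((M + Z) + 5) = -3*(5 + M + Z) = -15 - 3*M - 3*Z)
w(q) = -3 - 2*√q
u(1, -2)*w(27) = (-15 - 3*(-2) - 3*1)*(-3 - 6*√3) = (-15 + 6 - 3)*(-3 - 6*√3) = -12*(-3 - 6*√3) = 36 + 72*√3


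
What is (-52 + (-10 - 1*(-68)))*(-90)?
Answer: -540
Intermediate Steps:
(-52 + (-10 - 1*(-68)))*(-90) = (-52 + (-10 + 68))*(-90) = (-52 + 58)*(-90) = 6*(-90) = -540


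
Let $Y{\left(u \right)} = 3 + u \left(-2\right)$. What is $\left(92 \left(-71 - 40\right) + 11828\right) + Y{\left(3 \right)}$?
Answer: $1613$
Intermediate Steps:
$Y{\left(u \right)} = 3 - 2 u$
$\left(92 \left(-71 - 40\right) + 11828\right) + Y{\left(3 \right)} = \left(92 \left(-71 - 40\right) + 11828\right) + \left(3 - 6\right) = \left(92 \left(-111\right) + 11828\right) + \left(3 - 6\right) = \left(-10212 + 11828\right) - 3 = 1616 - 3 = 1613$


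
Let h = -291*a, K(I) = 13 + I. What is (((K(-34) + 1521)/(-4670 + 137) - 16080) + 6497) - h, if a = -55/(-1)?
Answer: 9703142/1511 ≈ 6421.7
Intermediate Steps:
a = 55 (a = -55*(-1) = 55)
h = -16005 (h = -291*55 = -16005)
(((K(-34) + 1521)/(-4670 + 137) - 16080) + 6497) - h = ((((13 - 34) + 1521)/(-4670 + 137) - 16080) + 6497) - 1*(-16005) = (((-21 + 1521)/(-4533) - 16080) + 6497) + 16005 = ((1500*(-1/4533) - 16080) + 6497) + 16005 = ((-500/1511 - 16080) + 6497) + 16005 = (-24297380/1511 + 6497) + 16005 = -14480413/1511 + 16005 = 9703142/1511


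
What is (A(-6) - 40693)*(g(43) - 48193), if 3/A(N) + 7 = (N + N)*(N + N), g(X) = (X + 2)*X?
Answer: 257885482004/137 ≈ 1.8824e+9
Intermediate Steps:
g(X) = X*(2 + X) (g(X) = (2 + X)*X = X*(2 + X))
A(N) = 3/(-7 + 4*N²) (A(N) = 3/(-7 + (N + N)*(N + N)) = 3/(-7 + (2*N)*(2*N)) = 3/(-7 + 4*N²))
(A(-6) - 40693)*(g(43) - 48193) = (3/(-7 + 4*(-6)²) - 40693)*(43*(2 + 43) - 48193) = (3/(-7 + 4*36) - 40693)*(43*45 - 48193) = (3/(-7 + 144) - 40693)*(1935 - 48193) = (3/137 - 40693)*(-46258) = -5574938/137*(-46258) = 257885482004/137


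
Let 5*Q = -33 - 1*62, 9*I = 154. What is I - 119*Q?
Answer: 20503/9 ≈ 2278.1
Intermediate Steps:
I = 154/9 (I = (⅑)*154 = 154/9 ≈ 17.111)
Q = -19 (Q = (-33 - 1*62)/5 = (-33 - 62)/5 = (⅕)*(-95) = -19)
I - 119*Q = 154/9 - 119*(-19) = 154/9 + 2261 = 20503/9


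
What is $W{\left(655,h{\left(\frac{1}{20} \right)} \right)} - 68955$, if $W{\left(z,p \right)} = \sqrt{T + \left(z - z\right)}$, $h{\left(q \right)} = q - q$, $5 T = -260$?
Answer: $-68955 + 2 i \sqrt{13} \approx -68955.0 + 7.2111 i$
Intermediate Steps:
$T = -52$ ($T = \frac{1}{5} \left(-260\right) = -52$)
$h{\left(q \right)} = 0$
$W{\left(z,p \right)} = 2 i \sqrt{13}$ ($W{\left(z,p \right)} = \sqrt{-52 + \left(z - z\right)} = \sqrt{-52 + 0} = \sqrt{-52} = 2 i \sqrt{13}$)
$W{\left(655,h{\left(\frac{1}{20} \right)} \right)} - 68955 = 2 i \sqrt{13} - 68955 = -68955 + 2 i \sqrt{13}$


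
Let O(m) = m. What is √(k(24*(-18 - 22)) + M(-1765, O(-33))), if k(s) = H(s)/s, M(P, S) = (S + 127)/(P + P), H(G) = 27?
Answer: I*√436661/2824 ≈ 0.234*I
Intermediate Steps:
M(P, S) = (127 + S)/(2*P) (M(P, S) = (127 + S)/((2*P)) = (127 + S)*(1/(2*P)) = (127 + S)/(2*P))
k(s) = 27/s
√(k(24*(-18 - 22)) + M(-1765, O(-33))) = √(27/((24*(-18 - 22))) + (½)*(127 - 33)/(-1765)) = √(27/((24*(-40))) + (½)*(-1/1765)*94) = √(27/(-960) - 47/1765) = √(27*(-1/960) - 47/1765) = √(-9/320 - 47/1765) = √(-1237/22592) = I*√436661/2824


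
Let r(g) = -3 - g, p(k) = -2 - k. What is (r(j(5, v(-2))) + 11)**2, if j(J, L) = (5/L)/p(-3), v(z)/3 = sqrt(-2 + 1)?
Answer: 551/9 + 80*I/3 ≈ 61.222 + 26.667*I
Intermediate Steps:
v(z) = 3*I (v(z) = 3*sqrt(-2 + 1) = 3*sqrt(-1) = 3*I)
j(J, L) = 5/L (j(J, L) = (5/L)/(-2 - 1*(-3)) = (5/L)/(-2 + 3) = (5/L)/1 = (5/L)*1 = 5/L)
(r(j(5, v(-2))) + 11)**2 = ((-3 - 5/(3*I)) + 11)**2 = ((-3 - 5*(-I/3)) + 11)**2 = ((-3 - (-5)*I/3) + 11)**2 = ((-3 + 5*I/3) + 11)**2 = (8 + 5*I/3)**2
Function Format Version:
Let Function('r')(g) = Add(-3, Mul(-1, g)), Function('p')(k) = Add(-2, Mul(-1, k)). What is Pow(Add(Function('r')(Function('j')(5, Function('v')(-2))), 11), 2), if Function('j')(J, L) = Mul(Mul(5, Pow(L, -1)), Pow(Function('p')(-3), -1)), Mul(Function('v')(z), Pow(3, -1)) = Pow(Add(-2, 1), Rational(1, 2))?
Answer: Add(Rational(551, 9), Mul(Rational(80, 3), I)) ≈ Add(61.222, Mul(26.667, I))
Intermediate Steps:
Function('v')(z) = Mul(3, I) (Function('v')(z) = Mul(3, Pow(Add(-2, 1), Rational(1, 2))) = Mul(3, Pow(-1, Rational(1, 2))) = Mul(3, I))
Function('j')(J, L) = Mul(5, Pow(L, -1)) (Function('j')(J, L) = Mul(Mul(5, Pow(L, -1)), Pow(Add(-2, Mul(-1, -3)), -1)) = Mul(Mul(5, Pow(L, -1)), Pow(Add(-2, 3), -1)) = Mul(Mul(5, Pow(L, -1)), Pow(1, -1)) = Mul(Mul(5, Pow(L, -1)), 1) = Mul(5, Pow(L, -1)))
Pow(Add(Function('r')(Function('j')(5, Function('v')(-2))), 11), 2) = Pow(Add(Add(-3, Mul(-1, Mul(5, Pow(Mul(3, I), -1)))), 11), 2) = Pow(Add(Add(-3, Mul(-1, Mul(5, Mul(Rational(-1, 3), I)))), 11), 2) = Pow(Add(Add(-3, Mul(-1, Mul(Rational(-5, 3), I))), 11), 2) = Pow(Add(Add(-3, Mul(Rational(5, 3), I)), 11), 2) = Pow(Add(8, Mul(Rational(5, 3), I)), 2)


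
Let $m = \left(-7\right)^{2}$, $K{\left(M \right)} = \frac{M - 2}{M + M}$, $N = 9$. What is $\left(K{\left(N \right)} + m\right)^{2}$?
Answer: $\frac{790321}{324} \approx 2439.3$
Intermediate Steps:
$K{\left(M \right)} = \frac{-2 + M}{2 M}$
$m = 49$
$\left(K{\left(N \right)} + m\right)^{2} = \left(\frac{-2 + 9}{2 \cdot 9} + 49\right)^{2} = \left(\frac{1}{2} \cdot \frac{1}{9} \cdot 7 + 49\right)^{2} = \left(\frac{7}{18} + 49\right)^{2} = \left(\frac{889}{18}\right)^{2} = \frac{790321}{324}$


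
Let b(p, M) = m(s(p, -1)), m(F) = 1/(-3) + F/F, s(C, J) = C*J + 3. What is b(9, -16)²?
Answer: 4/9 ≈ 0.44444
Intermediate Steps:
s(C, J) = 3 + C*J
m(F) = ⅔ (m(F) = 1*(-⅓) + 1 = -⅓ + 1 = ⅔)
b(p, M) = ⅔
b(9, -16)² = (⅔)² = 4/9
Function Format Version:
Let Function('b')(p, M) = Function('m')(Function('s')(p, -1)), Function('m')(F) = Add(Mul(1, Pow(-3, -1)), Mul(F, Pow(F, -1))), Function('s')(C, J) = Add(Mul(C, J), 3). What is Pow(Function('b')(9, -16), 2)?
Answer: Rational(4, 9) ≈ 0.44444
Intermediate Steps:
Function('s')(C, J) = Add(3, Mul(C, J))
Function('m')(F) = Rational(2, 3) (Function('m')(F) = Add(Mul(1, Rational(-1, 3)), 1) = Add(Rational(-1, 3), 1) = Rational(2, 3))
Function('b')(p, M) = Rational(2, 3)
Pow(Function('b')(9, -16), 2) = Pow(Rational(2, 3), 2) = Rational(4, 9)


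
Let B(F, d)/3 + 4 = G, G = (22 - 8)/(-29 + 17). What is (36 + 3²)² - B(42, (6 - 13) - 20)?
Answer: 4081/2 ≈ 2040.5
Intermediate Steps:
G = -7/6 (G = 14/(-12) = 14*(-1/12) = -7/6 ≈ -1.1667)
B(F, d) = -31/2 (B(F, d) = -12 + 3*(-7/6) = -12 - 7/2 = -31/2)
(36 + 3²)² - B(42, (6 - 13) - 20) = (36 + 3²)² - 1*(-31/2) = (36 + 9)² + 31/2 = 45² + 31/2 = 2025 + 31/2 = 4081/2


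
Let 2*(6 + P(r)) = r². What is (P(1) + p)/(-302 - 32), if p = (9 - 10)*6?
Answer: 23/668 ≈ 0.034431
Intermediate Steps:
p = -6 (p = -1*6 = -6)
P(r) = -6 + r²/2
(P(1) + p)/(-302 - 32) = ((-6 + (½)*1²) - 6)/(-302 - 32) = ((-6 + (½)*1) - 6)/(-334) = ((-6 + ½) - 6)*(-1/334) = (-11/2 - 6)*(-1/334) = -23/2*(-1/334) = 23/668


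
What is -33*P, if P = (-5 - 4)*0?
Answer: 0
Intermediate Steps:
P = 0 (P = -9*0 = 0)
-33*P = -33*0 = -1*0 = 0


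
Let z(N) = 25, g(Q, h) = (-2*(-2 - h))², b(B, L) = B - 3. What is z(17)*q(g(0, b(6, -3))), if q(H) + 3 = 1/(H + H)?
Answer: -599/8 ≈ -74.875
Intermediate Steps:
b(B, L) = -3 + B
g(Q, h) = (4 + 2*h)²
q(H) = -3 + 1/(2*H) (q(H) = -3 + 1/(H + H) = -3 + 1/(2*H))
z(17)*q(g(0, b(6, -3))) = 25*(-3 + 1/(2*((4*(2 + (-3 + 6))²)))) = 25*(-3 + 1/(2*((4*(2 + 3)²)))) = 25*(-3 + 1/(2*((4*5²)))) = 25*(-3 + 1/(2*((4*25)))) = 25*(-3 + (½)/100) = 25*(-3 + (½)*(1/100)) = 25*(-3 + 1/200) = 25*(-599/200) = -599/8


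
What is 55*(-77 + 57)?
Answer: -1100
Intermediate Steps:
55*(-77 + 57) = 55*(-20) = -1100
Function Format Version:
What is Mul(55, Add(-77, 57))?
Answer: -1100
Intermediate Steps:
Mul(55, Add(-77, 57)) = Mul(55, -20) = -1100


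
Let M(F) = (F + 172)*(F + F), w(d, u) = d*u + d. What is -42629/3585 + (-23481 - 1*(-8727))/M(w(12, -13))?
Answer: -5386429/535360 ≈ -10.061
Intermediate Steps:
w(d, u) = d + d*u
M(F) = 2*F*(172 + F) (M(F) = (172 + F)*(2*F) = 2*F*(172 + F))
-42629/3585 + (-23481 - 1*(-8727))/M(w(12, -13)) = -42629/3585 + (-23481 - 1*(-8727))/((2*(12*(1 - 13))*(172 + 12*(1 - 13)))) = -42629*1/3585 + (-23481 + 8727)/((2*(12*(-12))*(172 + 12*(-12)))) = -42629/3585 - 14754*(-1/(288*(172 - 144))) = -42629/3585 - 14754/(2*(-144)*28) = -42629/3585 - 14754/(-8064) = -42629/3585 - 14754*(-1/8064) = -42629/3585 + 2459/1344 = -5386429/535360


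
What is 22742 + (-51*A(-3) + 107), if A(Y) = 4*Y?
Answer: 23461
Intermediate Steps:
22742 + (-51*A(-3) + 107) = 22742 + (-204*(-3) + 107) = 22742 + (-51*(-12) + 107) = 22742 + (612 + 107) = 22742 + 719 = 23461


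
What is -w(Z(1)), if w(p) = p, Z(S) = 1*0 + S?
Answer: -1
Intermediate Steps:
Z(S) = S (Z(S) = 0 + S = S)
-w(Z(1)) = -1*1 = -1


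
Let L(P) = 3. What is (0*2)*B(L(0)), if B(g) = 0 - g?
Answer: 0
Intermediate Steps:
B(g) = -g
(0*2)*B(L(0)) = (0*2)*(-1*3) = 0*(-3) = 0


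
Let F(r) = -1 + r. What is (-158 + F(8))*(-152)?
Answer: 22952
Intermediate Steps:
(-158 + F(8))*(-152) = (-158 + (-1 + 8))*(-152) = (-158 + 7)*(-152) = -151*(-152) = 22952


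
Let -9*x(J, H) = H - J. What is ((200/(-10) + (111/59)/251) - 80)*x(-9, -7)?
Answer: 2961578/133281 ≈ 22.221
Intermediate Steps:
x(J, H) = -H/9 + J/9 (x(J, H) = -(H - J)/9 = -H/9 + J/9)
((200/(-10) + (111/59)/251) - 80)*x(-9, -7) = ((200/(-10) + (111/59)/251) - 80)*(-⅑*(-7) + (⅑)*(-9)) = ((200*(-⅒) + (111*(1/59))*(1/251)) - 80)*(7/9 - 1) = ((-20 + (111/59)*(1/251)) - 80)*(-2/9) = ((-20 + 111/14809) - 80)*(-2/9) = (-296069/14809 - 80)*(-2/9) = -1480789/14809*(-2/9) = 2961578/133281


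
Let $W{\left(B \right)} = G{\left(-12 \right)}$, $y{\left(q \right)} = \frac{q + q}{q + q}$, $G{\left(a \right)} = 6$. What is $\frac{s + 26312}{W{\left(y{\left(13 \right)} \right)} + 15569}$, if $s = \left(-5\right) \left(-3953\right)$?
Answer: $\frac{46077}{15575} \approx 2.9584$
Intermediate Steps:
$s = 19765$
$y{\left(q \right)} = 1$ ($y{\left(q \right)} = \frac{2 q}{2 q} = 2 q \frac{1}{2 q} = 1$)
$W{\left(B \right)} = 6$
$\frac{s + 26312}{W{\left(y{\left(13 \right)} \right)} + 15569} = \frac{19765 + 26312}{6 + 15569} = \frac{46077}{15575}$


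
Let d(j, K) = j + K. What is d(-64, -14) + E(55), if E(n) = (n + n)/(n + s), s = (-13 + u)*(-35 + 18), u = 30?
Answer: -9181/117 ≈ -78.470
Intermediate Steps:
s = -289 (s = (-13 + 30)*(-35 + 18) = 17*(-17) = -289)
E(n) = 2*n/(-289 + n) (E(n) = (n + n)/(n - 289) = (2*n)/(-289 + n) = 2*n/(-289 + n))
d(j, K) = K + j
d(-64, -14) + E(55) = (-14 - 64) + 2*55/(-289 + 55) = -78 + 2*55/(-234) = -78 + 2*55*(-1/234) = -78 - 55/117 = -9181/117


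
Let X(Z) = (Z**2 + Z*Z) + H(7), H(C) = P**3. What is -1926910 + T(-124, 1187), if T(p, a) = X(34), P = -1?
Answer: -1924599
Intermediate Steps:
H(C) = -1 (H(C) = (-1)**3 = -1)
X(Z) = -1 + 2*Z**2 (X(Z) = (Z**2 + Z*Z) - 1 = (Z**2 + Z**2) - 1 = 2*Z**2 - 1 = -1 + 2*Z**2)
T(p, a) = 2311 (T(p, a) = -1 + 2*34**2 = -1 + 2*1156 = -1 + 2312 = 2311)
-1926910 + T(-124, 1187) = -1926910 + 2311 = -1924599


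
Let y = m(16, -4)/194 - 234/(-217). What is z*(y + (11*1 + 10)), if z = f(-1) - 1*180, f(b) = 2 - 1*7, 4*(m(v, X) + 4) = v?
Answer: -886335/217 ≈ -4084.5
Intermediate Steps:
m(v, X) = -4 + v/4
f(b) = -5 (f(b) = 2 - 7 = -5)
z = -185 (z = -5 - 1*180 = -5 - 180 = -185)
y = 234/217 (y = (-4 + (¼)*16)/194 - 234/(-217) = (-4 + 4)*(1/194) - 234*(-1/217) = 0*(1/194) + 234/217 = 0 + 234/217 = 234/217 ≈ 1.0783)
z*(y + (11*1 + 10)) = -185*(234/217 + (11*1 + 10)) = -185*(234/217 + (11 + 10)) = -185*(234/217 + 21) = -185*4791/217 = -886335/217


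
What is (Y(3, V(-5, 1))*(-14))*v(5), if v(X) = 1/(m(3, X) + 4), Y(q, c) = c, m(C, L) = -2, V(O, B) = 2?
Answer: -14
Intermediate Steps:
v(X) = 1/2 (v(X) = 1/(-2 + 4) = 1/2)
(Y(3, V(-5, 1))*(-14))*v(5) = (2*(-14))*(1/2) = -28*1/2 = -14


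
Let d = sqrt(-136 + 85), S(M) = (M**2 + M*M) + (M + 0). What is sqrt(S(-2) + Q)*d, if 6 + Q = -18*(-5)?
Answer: 3*I*sqrt(510) ≈ 67.75*I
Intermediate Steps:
S(M) = M + 2*M**2 (S(M) = (M**2 + M**2) + M = 2*M**2 + M = M + 2*M**2)
Q = 84 (Q = -6 - 18*(-5) = -6 + 90 = 84)
d = I*sqrt(51) (d = sqrt(-51) = I*sqrt(51) ≈ 7.1414*I)
sqrt(S(-2) + Q)*d = sqrt(-2*(1 + 2*(-2)) + 84)*(I*sqrt(51)) = sqrt(-2*(1 - 4) + 84)*(I*sqrt(51)) = sqrt(-2*(-3) + 84)*(I*sqrt(51)) = sqrt(6 + 84)*(I*sqrt(51)) = sqrt(90)*(I*sqrt(51)) = (3*sqrt(10))*(I*sqrt(51)) = 3*I*sqrt(510)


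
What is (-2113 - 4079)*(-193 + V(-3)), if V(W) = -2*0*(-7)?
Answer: 1195056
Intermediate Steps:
V(W) = 0 (V(W) = 0*(-7) = 0)
(-2113 - 4079)*(-193 + V(-3)) = (-2113 - 4079)*(-193 + 0) = -6192*(-193) = 1195056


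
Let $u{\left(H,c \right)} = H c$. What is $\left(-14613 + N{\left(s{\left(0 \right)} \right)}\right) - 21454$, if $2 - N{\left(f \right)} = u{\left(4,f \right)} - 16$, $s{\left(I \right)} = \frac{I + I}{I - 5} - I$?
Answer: $-36049$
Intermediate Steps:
$s{\left(I \right)} = - I + \frac{2 I}{-5 + I}$ ($s{\left(I \right)} = \frac{2 I}{-5 + I} - I = - I + \frac{2 I}{-5 + I}$)
$N{\left(f \right)} = 18 - 4 f$ ($N{\left(f \right)} = 2 - \left(4 f - 16\right) = 2 - \left(-16 + 4 f\right) = 18 - 4 f$)
$\left(-14613 + N{\left(s{\left(0 \right)} \right)}\right) - 21454 = \left(-14613 + \left(18 - 4 \frac{0 \left(7 - 0\right)}{-5 + 0}\right)\right) - 21454 = \left(-14613 + \left(18 - 4 \frac{0 \left(7 + 0\right)}{-5}\right)\right) - 21454 = \left(-14613 + \left(18 - 4 \cdot 0 \left(- \frac{1}{5}\right) 7\right)\right) - 21454 = \left(-14613 + \left(18 - 0\right)\right) - 21454 = \left(-14613 + \left(18 + 0\right)\right) - 21454 = \left(-14613 + 18\right) - 21454 = -14595 - 21454 = -36049$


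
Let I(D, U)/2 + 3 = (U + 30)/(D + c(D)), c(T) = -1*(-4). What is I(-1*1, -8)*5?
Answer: 130/3 ≈ 43.333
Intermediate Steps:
c(T) = 4
I(D, U) = -6 + 2*(30 + U)/(4 + D) (I(D, U) = -6 + 2*((U + 30)/(D + 4)) = -6 + 2*((30 + U)/(4 + D)) = -6 + 2*(30 + U)/(4 + D))
I(-1*1, -8)*5 = (2*(18 - 8 - (-3))/(4 - 1*1))*5 = (2*(18 - 8 - 3*(-1))/(4 - 1))*5 = (2*(18 - 8 + 3)/3)*5 = (2*(1/3)*13)*5 = (26/3)*5 = 130/3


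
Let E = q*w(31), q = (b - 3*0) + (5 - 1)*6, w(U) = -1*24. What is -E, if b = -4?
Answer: 480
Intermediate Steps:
w(U) = -24
q = 20 (q = (-4 - 3*0) + (5 - 1)*6 = (-4 + 0) + 4*6 = -4 + 24 = 20)
E = -480 (E = 20*(-24) = -480)
-E = -1*(-480) = 480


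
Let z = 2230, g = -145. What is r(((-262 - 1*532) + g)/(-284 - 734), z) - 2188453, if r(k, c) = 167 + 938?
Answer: -2187348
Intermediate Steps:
r(k, c) = 1105
r(((-262 - 1*532) + g)/(-284 - 734), z) - 2188453 = 1105 - 2188453 = -2187348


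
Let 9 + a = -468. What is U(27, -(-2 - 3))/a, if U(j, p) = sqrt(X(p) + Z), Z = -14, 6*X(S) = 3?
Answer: -I*sqrt(6)/318 ≈ -0.0077028*I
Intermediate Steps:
a = -477 (a = -9 - 468 = -477)
X(S) = 1/2 (X(S) = (1/6)*3 = 1/2)
U(j, p) = 3*I*sqrt(6)/2 (U(j, p) = sqrt(1/2 - 14) = sqrt(-27/2) = 3*I*sqrt(6)/2)
U(27, -(-2 - 3))/a = (3*I*sqrt(6)/2)/(-477) = (3*I*sqrt(6)/2)*(-1/477) = -I*sqrt(6)/318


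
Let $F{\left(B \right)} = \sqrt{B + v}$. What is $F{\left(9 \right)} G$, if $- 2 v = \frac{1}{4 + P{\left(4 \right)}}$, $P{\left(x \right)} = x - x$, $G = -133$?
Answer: $- \frac{133 \sqrt{142}}{4} \approx -396.22$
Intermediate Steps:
$P{\left(x \right)} = 0$
$v = - \frac{1}{8}$ ($v = - \frac{1}{2 \left(4 + 0\right)} = - \frac{1}{2 \cdot 4} = \left(- \frac{1}{2}\right) \frac{1}{4} = - \frac{1}{8} \approx -0.125$)
$F{\left(B \right)} = \sqrt{- \frac{1}{8} + B}$ ($F{\left(B \right)} = \sqrt{B - \frac{1}{8}} = \sqrt{- \frac{1}{8} + B}$)
$F{\left(9 \right)} G = \frac{\sqrt{-2 + 16 \cdot 9}}{4} \left(-133\right) = \frac{\sqrt{-2 + 144}}{4} \left(-133\right) = \frac{\sqrt{142}}{4} \left(-133\right) = - \frac{133 \sqrt{142}}{4}$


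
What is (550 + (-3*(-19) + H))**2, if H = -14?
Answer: 351649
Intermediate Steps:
(550 + (-3*(-19) + H))**2 = (550 + (-3*(-19) - 14))**2 = (550 + (57 - 14))**2 = (550 + 43)**2 = 593**2 = 351649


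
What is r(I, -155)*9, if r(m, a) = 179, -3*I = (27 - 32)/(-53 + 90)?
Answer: 1611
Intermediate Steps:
I = 5/111 (I = -(27 - 32)/(3*(-53 + 90)) = -(-5)/(3*37) = -⅓*(-5/37) = 5/111 ≈ 0.045045)
r(I, -155)*9 = 179*9 = 1611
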